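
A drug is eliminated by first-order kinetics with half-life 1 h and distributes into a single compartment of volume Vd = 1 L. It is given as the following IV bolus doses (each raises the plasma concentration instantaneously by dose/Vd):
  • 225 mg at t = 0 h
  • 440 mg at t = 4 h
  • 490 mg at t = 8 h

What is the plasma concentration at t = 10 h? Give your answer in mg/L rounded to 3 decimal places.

129.595 mg/L

k = ln 2 / 1 = 0.69315 per h
Dose 1 (225 mg at t=0 h): 225·exp(−0.69315·10) = 0.220 mg/L
Dose 2 (440 mg at t=4 h): 440·exp(−0.69315·6) = 6.875 mg/L
Dose 3 (490 mg at t=8 h): 490·exp(−0.69315·2) = 122.500 mg/L
C(10) = 0.220 + 6.875 + 122.500 = 129.595 mg/L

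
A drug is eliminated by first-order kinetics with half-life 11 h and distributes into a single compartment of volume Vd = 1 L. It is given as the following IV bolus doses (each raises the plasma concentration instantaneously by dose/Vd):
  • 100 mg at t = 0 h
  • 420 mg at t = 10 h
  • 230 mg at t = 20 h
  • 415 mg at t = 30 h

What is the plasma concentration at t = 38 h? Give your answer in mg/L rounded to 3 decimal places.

k = ln 2 / 11 = 0.06301 per h
Dose 1 (100 mg at t=0 h): 100·exp(−0.06301·38) = 9.122 mg/L
Dose 2 (420 mg at t=10 h): 420·exp(−0.06301·28) = 71.943 mg/L
Dose 3 (230 mg at t=20 h): 230·exp(−0.06301·18) = 73.983 mg/L
Dose 4 (415 mg at t=30 h): 415·exp(−0.06301·8) = 250.679 mg/L
C(38) = 9.122 + 71.943 + 73.983 + 250.679 = 405.727 mg/L

405.727 mg/L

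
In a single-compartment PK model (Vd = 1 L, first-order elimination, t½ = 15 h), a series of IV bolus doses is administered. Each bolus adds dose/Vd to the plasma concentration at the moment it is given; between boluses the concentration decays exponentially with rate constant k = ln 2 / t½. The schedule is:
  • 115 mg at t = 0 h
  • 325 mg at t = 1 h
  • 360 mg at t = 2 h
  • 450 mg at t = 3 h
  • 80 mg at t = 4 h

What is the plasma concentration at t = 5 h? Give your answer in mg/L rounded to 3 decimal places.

k = ln 2 / 15 = 0.04621 per h
Dose 1 (115 mg at t=0 h): 115·exp(−0.04621·5) = 91.276 mg/L
Dose 2 (325 mg at t=1 h): 325·exp(−0.04621·4) = 270.152 mg/L
Dose 3 (360 mg at t=2 h): 360·exp(−0.04621·3) = 313.398 mg/L
Dose 4 (450 mg at t=3 h): 450·exp(−0.04621·2) = 410.275 mg/L
Dose 5 (80 mg at t=4 h): 80·exp(−0.04621·1) = 76.387 mg/L
C(5) = 91.276 + 270.152 + 313.398 + 410.275 + 76.387 = 1161.489 mg/L

1161.489 mg/L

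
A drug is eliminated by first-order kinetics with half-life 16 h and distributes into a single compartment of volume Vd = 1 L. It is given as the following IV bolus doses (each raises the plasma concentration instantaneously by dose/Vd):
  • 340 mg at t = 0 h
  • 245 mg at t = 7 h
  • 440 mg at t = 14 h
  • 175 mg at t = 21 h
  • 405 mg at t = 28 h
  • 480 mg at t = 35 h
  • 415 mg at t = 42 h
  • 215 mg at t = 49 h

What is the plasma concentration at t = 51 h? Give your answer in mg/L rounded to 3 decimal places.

1077.719 mg/L

k = ln 2 / 16 = 0.04332 per h
Dose 1 (340 mg at t=0 h): 340·exp(−0.04332·51) = 37.320 mg/L
Dose 2 (245 mg at t=7 h): 245·exp(−0.04332·44) = 36.419 mg/L
Dose 3 (440 mg at t=14 h): 440·exp(−0.04332·37) = 88.577 mg/L
Dose 4 (175 mg at t=21 h): 175·exp(−0.04332·30) = 47.710 mg/L
Dose 5 (405 mg at t=28 h): 405·exp(−0.04332·23) = 149.529 mg/L
Dose 6 (480 mg at t=35 h): 480·exp(−0.04332·16) = 240.000 mg/L
Dose 7 (415 mg at t=42 h): 415·exp(−0.04332·9) = 281.008 mg/L
Dose 8 (215 mg at t=49 h): 215·exp(−0.04332·2) = 197.156 mg/L
C(51) = 37.320 + 36.419 + 88.577 + 47.710 + 149.529 + 240.000 + 281.008 + 197.156 = 1077.719 mg/L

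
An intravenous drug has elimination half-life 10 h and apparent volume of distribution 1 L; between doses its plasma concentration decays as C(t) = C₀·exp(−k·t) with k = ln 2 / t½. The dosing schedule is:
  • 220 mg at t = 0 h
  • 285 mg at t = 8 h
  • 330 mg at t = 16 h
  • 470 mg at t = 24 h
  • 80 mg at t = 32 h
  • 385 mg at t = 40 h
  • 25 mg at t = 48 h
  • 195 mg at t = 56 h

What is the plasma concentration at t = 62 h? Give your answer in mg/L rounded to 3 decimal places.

289.008 mg/L

k = ln 2 / 10 = 0.06931 per h
Dose 1 (220 mg at t=0 h): 220·exp(−0.06931·62) = 2.993 mg/L
Dose 2 (285 mg at t=8 h): 285·exp(−0.06931·54) = 6.750 mg/L
Dose 3 (330 mg at t=16 h): 330·exp(−0.06931·46) = 13.607 mg/L
Dose 4 (470 mg at t=24 h): 470·exp(−0.06931·38) = 33.743 mg/L
Dose 5 (80 mg at t=32 h): 80·exp(−0.06931·30) = 10.000 mg/L
Dose 6 (385 mg at t=40 h): 385·exp(−0.06931·22) = 83.790 mg/L
Dose 7 (25 mg at t=48 h): 25·exp(−0.06931·14) = 9.473 mg/L
Dose 8 (195 mg at t=56 h): 195·exp(−0.06931·6) = 128.652 mg/L
C(62) = 2.993 + 6.750 + 13.607 + 33.743 + 10.000 + 83.790 + 9.473 + 128.652 = 289.008 mg/L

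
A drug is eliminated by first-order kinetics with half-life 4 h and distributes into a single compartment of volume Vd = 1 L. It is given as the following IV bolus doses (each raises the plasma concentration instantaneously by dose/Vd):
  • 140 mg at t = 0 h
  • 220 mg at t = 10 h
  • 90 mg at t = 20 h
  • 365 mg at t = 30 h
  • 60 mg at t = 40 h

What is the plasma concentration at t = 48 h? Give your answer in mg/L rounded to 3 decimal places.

32.172 mg/L

k = ln 2 / 4 = 0.17329 per h
Dose 1 (140 mg at t=0 h): 140·exp(−0.17329·48) = 0.034 mg/L
Dose 2 (220 mg at t=10 h): 220·exp(−0.17329·38) = 0.304 mg/L
Dose 3 (90 mg at t=20 h): 90·exp(−0.17329·28) = 0.703 mg/L
Dose 4 (365 mg at t=30 h): 365·exp(−0.17329·18) = 16.131 mg/L
Dose 5 (60 mg at t=40 h): 60·exp(−0.17329·8) = 15.000 mg/L
C(48) = 0.034 + 0.304 + 0.703 + 16.131 + 15.000 = 32.172 mg/L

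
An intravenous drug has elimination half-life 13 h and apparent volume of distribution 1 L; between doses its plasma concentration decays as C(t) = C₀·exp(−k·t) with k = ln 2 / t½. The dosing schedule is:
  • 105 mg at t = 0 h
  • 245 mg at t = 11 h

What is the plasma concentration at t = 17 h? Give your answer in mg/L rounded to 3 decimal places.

k = ln 2 / 13 = 0.05332 per h
Dose 1 (105 mg at t=0 h): 105·exp(−0.05332·17) = 42.416 mg/L
Dose 2 (245 mg at t=11 h): 245·exp(−0.05332·6) = 177.922 mg/L
C(17) = 42.416 + 177.922 = 220.338 mg/L

220.338 mg/L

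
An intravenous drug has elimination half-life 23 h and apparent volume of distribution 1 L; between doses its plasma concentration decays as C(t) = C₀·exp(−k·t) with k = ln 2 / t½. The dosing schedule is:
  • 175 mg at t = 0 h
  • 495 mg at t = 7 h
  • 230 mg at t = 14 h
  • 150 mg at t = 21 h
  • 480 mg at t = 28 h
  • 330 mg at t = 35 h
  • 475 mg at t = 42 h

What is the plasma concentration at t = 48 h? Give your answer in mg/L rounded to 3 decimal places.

k = ln 2 / 23 = 0.03014 per h
Dose 1 (175 mg at t=0 h): 175·exp(−0.03014·48) = 41.191 mg/L
Dose 2 (495 mg at t=7 h): 495·exp(−0.03014·41) = 143.875 mg/L
Dose 3 (230 mg at t=14 h): 230·exp(−0.03014·34) = 82.552 mg/L
Dose 4 (150 mg at t=21 h): 150·exp(−0.03014·27) = 66.483 mg/L
Dose 5 (480 mg at t=28 h): 480·exp(−0.03014·20) = 262.710 mg/L
Dose 6 (330 mg at t=35 h): 330·exp(−0.03014·13) = 223.032 mg/L
Dose 7 (475 mg at t=42 h): 475·exp(−0.03014·6) = 396.428 mg/L
C(48) = 41.191 + 143.875 + 82.552 + 66.483 + 262.710 + 223.032 + 396.428 = 1216.270 mg/L

1216.270 mg/L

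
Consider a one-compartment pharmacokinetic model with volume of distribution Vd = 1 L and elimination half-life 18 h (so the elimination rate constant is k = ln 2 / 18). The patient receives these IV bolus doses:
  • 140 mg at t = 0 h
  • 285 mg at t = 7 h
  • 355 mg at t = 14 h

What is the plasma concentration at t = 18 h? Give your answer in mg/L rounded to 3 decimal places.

560.909 mg/L

k = ln 2 / 18 = 0.03851 per h
Dose 1 (140 mg at t=0 h): 140·exp(−0.03851·18) = 70.000 mg/L
Dose 2 (285 mg at t=7 h): 285·exp(−0.03851·11) = 186.587 mg/L
Dose 3 (355 mg at t=14 h): 355·exp(−0.03851·4) = 304.322 mg/L
C(18) = 70.000 + 186.587 + 304.322 = 560.909 mg/L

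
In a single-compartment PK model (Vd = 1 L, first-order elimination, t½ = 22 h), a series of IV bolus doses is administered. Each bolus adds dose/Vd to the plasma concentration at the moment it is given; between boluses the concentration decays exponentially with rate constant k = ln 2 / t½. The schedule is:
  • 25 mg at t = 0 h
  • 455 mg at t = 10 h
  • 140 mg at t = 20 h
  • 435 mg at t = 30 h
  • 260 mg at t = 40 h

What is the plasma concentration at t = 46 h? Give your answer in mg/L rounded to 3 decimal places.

691.913 mg/L

k = ln 2 / 22 = 0.03151 per h
Dose 1 (25 mg at t=0 h): 25·exp(−0.03151·46) = 5.868 mg/L
Dose 2 (455 mg at t=10 h): 455·exp(−0.03151·36) = 146.358 mg/L
Dose 3 (140 mg at t=20 h): 140·exp(−0.03151·26) = 61.711 mg/L
Dose 4 (435 mg at t=30 h): 435·exp(−0.03151·16) = 262.759 mg/L
Dose 5 (260 mg at t=40 h): 260·exp(−0.03151·6) = 215.216 mg/L
C(46) = 5.868 + 146.358 + 61.711 + 262.759 + 215.216 = 691.913 mg/L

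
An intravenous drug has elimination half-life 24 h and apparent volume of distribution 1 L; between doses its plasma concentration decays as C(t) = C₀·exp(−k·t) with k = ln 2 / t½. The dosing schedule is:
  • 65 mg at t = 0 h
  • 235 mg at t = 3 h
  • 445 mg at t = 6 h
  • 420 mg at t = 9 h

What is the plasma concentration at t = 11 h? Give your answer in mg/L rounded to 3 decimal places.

1015.419 mg/L

k = ln 2 / 24 = 0.02888 per h
Dose 1 (65 mg at t=0 h): 65·exp(−0.02888·11) = 47.309 mg/L
Dose 2 (235 mg at t=3 h): 235·exp(−0.02888·8) = 186.520 mg/L
Dose 3 (445 mg at t=6 h): 445·exp(−0.02888·5) = 385.164 mg/L
Dose 4 (420 mg at t=9 h): 420·exp(−0.02888·2) = 396.427 mg/L
C(11) = 47.309 + 186.520 + 385.164 + 396.427 = 1015.419 mg/L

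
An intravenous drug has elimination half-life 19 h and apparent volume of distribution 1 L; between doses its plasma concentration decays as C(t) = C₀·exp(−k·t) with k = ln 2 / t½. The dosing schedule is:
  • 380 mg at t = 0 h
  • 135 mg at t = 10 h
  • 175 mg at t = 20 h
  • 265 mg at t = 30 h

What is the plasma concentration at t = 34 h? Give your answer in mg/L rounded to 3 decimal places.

500.198 mg/L

k = ln 2 / 19 = 0.03648 per h
Dose 1 (380 mg at t=0 h): 380·exp(−0.03648·34) = 109.925 mg/L
Dose 2 (135 mg at t=10 h): 135·exp(−0.03648·24) = 56.245 mg/L
Dose 3 (175 mg at t=20 h): 175·exp(−0.03648·14) = 105.009 mg/L
Dose 4 (265 mg at t=30 h): 265·exp(−0.03648·4) = 229.019 mg/L
C(34) = 109.925 + 56.245 + 105.009 + 229.019 = 500.198 mg/L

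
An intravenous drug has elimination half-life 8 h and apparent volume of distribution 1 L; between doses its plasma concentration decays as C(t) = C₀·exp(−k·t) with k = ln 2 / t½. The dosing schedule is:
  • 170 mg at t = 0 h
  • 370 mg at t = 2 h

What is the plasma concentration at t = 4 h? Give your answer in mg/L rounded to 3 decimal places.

k = ln 2 / 8 = 0.08664 per h
Dose 1 (170 mg at t=0 h): 170·exp(−0.08664·4) = 120.208 mg/L
Dose 2 (370 mg at t=2 h): 370·exp(−0.08664·2) = 311.132 mg/L
C(4) = 120.208 + 311.132 = 431.340 mg/L

431.340 mg/L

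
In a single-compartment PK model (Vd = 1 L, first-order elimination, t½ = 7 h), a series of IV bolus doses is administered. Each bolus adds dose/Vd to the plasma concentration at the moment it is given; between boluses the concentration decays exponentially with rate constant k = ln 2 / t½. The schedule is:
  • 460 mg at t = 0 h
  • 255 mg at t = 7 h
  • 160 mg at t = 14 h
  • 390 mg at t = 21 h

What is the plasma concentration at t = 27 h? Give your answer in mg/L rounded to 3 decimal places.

k = ln 2 / 7 = 0.09902 per h
Dose 1 (460 mg at t=0 h): 460·exp(−0.09902·27) = 31.743 mg/L
Dose 2 (255 mg at t=7 h): 255·exp(−0.09902·20) = 35.193 mg/L
Dose 3 (160 mg at t=14 h): 160·exp(−0.09902·13) = 44.164 mg/L
Dose 4 (390 mg at t=21 h): 390·exp(−0.09902·6) = 215.297 mg/L
C(27) = 31.743 + 35.193 + 44.164 + 215.297 = 326.396 mg/L

326.396 mg/L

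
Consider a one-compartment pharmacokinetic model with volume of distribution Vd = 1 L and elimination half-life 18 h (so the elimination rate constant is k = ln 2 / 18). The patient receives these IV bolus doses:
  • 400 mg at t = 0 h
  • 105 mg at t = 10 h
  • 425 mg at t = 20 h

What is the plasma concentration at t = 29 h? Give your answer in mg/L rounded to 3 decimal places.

481.976 mg/L

k = ln 2 / 18 = 0.03851 per h
Dose 1 (400 mg at t=0 h): 400·exp(−0.03851·29) = 130.938 mg/L
Dose 2 (105 mg at t=10 h): 105·exp(−0.03851·19) = 50.517 mg/L
Dose 3 (425 mg at t=20 h): 425·exp(−0.03851·9) = 300.520 mg/L
C(29) = 130.938 + 50.517 + 300.520 = 481.976 mg/L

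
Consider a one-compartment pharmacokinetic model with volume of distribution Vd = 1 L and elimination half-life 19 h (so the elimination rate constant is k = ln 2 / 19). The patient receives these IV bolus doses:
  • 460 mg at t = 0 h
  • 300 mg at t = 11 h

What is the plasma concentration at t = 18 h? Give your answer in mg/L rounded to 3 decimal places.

470.935 mg/L

k = ln 2 / 19 = 0.03648 per h
Dose 1 (460 mg at t=0 h): 460·exp(−0.03648·18) = 238.546 mg/L
Dose 2 (300 mg at t=11 h): 300·exp(−0.03648·7) = 232.389 mg/L
C(18) = 238.546 + 232.389 = 470.935 mg/L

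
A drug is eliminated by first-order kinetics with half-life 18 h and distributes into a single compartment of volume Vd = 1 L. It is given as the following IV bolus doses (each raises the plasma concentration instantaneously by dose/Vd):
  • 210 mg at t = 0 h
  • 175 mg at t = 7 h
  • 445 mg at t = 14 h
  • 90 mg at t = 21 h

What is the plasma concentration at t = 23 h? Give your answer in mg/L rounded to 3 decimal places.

579.107 mg/L

k = ln 2 / 18 = 0.03851 per h
Dose 1 (210 mg at t=0 h): 210·exp(−0.03851·23) = 86.610 mg/L
Dose 2 (175 mg at t=7 h): 175·exp(−0.03851·16) = 94.505 mg/L
Dose 3 (445 mg at t=14 h): 445·exp(−0.03851·9) = 314.663 mg/L
Dose 4 (90 mg at t=21 h): 90·exp(−0.03851·2) = 83.329 mg/L
C(23) = 86.610 + 94.505 + 314.663 + 83.329 = 579.107 mg/L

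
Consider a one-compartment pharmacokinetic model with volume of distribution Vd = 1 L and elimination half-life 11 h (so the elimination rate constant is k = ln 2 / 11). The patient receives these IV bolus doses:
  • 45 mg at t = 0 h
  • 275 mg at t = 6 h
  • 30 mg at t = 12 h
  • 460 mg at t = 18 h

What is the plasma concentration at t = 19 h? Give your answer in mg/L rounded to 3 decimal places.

586.018 mg/L

k = ln 2 / 11 = 0.06301 per h
Dose 1 (45 mg at t=0 h): 45·exp(−0.06301·19) = 13.591 mg/L
Dose 2 (275 mg at t=6 h): 275·exp(−0.06301·13) = 121.219 mg/L
Dose 3 (30 mg at t=12 h): 30·exp(−0.06301·7) = 19.300 mg/L
Dose 4 (460 mg at t=18 h): 460·exp(−0.06301·1) = 431.908 mg/L
C(19) = 13.591 + 121.219 + 19.300 + 431.908 = 586.018 mg/L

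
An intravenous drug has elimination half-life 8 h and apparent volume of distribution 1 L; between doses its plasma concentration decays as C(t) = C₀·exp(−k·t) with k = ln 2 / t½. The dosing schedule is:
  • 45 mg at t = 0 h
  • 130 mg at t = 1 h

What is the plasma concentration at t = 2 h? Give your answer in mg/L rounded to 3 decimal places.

157.051 mg/L

k = ln 2 / 8 = 0.08664 per h
Dose 1 (45 mg at t=0 h): 45·exp(−0.08664·2) = 37.840 mg/L
Dose 2 (130 mg at t=1 h): 130·exp(−0.08664·1) = 119.211 mg/L
C(2) = 37.840 + 119.211 = 157.051 mg/L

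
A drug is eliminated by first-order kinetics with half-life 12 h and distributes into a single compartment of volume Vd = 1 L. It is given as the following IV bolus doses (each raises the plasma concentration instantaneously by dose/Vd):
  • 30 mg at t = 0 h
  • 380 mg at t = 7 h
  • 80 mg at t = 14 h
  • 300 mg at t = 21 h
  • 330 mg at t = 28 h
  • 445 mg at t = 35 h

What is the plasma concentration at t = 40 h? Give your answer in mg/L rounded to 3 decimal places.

k = ln 2 / 12 = 0.05776 per h
Dose 1 (30 mg at t=0 h): 30·exp(−0.05776·40) = 2.976 mg/L
Dose 2 (380 mg at t=7 h): 380·exp(−0.05776·33) = 56.487 mg/L
Dose 3 (80 mg at t=14 h): 80·exp(−0.05776·26) = 17.818 mg/L
Dose 4 (300 mg at t=21 h): 300·exp(−0.05776·19) = 100.113 mg/L
Dose 5 (330 mg at t=28 h): 330·exp(−0.05776·12) = 165.000 mg/L
Dose 6 (445 mg at t=35 h): 445·exp(−0.05776·5) = 333.373 mg/L
C(40) = 2.976 + 56.487 + 17.818 + 100.113 + 165.000 + 333.373 = 675.768 mg/L

675.768 mg/L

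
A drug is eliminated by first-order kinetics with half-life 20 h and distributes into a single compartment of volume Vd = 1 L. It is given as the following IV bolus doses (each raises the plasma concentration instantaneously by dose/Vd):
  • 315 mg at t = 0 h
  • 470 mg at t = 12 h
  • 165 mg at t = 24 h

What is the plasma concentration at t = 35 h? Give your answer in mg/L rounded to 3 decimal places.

k = ln 2 / 20 = 0.03466 per h
Dose 1 (315 mg at t=0 h): 315·exp(−0.03466·35) = 93.650 mg/L
Dose 2 (470 mg at t=12 h): 470·exp(−0.03466·23) = 211.794 mg/L
Dose 3 (165 mg at t=24 h): 165·exp(−0.03466·11) = 112.698 mg/L
C(35) = 93.650 + 211.794 + 112.698 = 418.142 mg/L

418.142 mg/L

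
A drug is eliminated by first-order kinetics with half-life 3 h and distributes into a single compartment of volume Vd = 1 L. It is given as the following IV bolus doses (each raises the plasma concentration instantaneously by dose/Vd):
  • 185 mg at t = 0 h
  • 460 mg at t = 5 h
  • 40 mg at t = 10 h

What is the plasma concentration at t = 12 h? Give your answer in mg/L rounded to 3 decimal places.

k = ln 2 / 3 = 0.23105 per h
Dose 1 (185 mg at t=0 h): 185·exp(−0.23105·12) = 11.562 mg/L
Dose 2 (460 mg at t=5 h): 460·exp(−0.23105·7) = 91.276 mg/L
Dose 3 (40 mg at t=10 h): 40·exp(−0.23105·2) = 25.198 mg/L
C(12) = 11.562 + 91.276 + 25.198 = 128.036 mg/L

128.036 mg/L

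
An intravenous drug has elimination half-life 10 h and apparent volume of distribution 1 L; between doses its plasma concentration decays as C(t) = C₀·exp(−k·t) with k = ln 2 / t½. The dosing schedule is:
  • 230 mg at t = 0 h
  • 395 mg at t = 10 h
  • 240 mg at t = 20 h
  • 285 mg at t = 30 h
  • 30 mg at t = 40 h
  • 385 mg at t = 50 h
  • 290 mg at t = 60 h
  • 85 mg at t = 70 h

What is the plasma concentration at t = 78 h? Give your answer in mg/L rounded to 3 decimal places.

k = ln 2 / 10 = 0.06931 per h
Dose 1 (230 mg at t=0 h): 230·exp(−0.06931·78) = 1.032 mg/L
Dose 2 (395 mg at t=10 h): 395·exp(−0.06931·68) = 3.545 mg/L
Dose 3 (240 mg at t=20 h): 240·exp(−0.06931·58) = 4.308 mg/L
Dose 4 (285 mg at t=30 h): 285·exp(−0.06931·48) = 10.231 mg/L
Dose 5 (30 mg at t=40 h): 30·exp(−0.06931·38) = 2.154 mg/L
Dose 6 (385 mg at t=50 h): 385·exp(−0.06931·28) = 55.281 mg/L
Dose 7 (290 mg at t=60 h): 290·exp(−0.06931·18) = 83.281 mg/L
Dose 8 (85 mg at t=70 h): 85·exp(−0.06931·8) = 48.820 mg/L
C(78) = 1.032 + 3.545 + 4.308 + 10.231 + 2.154 + 55.281 + 83.281 + 48.820 = 208.650 mg/L

208.650 mg/L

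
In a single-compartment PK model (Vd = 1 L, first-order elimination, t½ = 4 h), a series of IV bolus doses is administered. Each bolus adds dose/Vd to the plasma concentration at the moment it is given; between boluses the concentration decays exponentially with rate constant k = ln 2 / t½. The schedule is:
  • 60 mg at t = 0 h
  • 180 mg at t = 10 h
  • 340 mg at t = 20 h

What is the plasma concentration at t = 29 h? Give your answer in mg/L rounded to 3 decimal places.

k = ln 2 / 4 = 0.17329 per h
Dose 1 (60 mg at t=0 h): 60·exp(−0.17329·29) = 0.394 mg/L
Dose 2 (180 mg at t=10 h): 180·exp(−0.17329·19) = 6.689 mg/L
Dose 3 (340 mg at t=20 h): 340·exp(−0.17329·9) = 71.476 mg/L
C(29) = 0.394 + 6.689 + 71.476 = 78.560 mg/L

78.560 mg/L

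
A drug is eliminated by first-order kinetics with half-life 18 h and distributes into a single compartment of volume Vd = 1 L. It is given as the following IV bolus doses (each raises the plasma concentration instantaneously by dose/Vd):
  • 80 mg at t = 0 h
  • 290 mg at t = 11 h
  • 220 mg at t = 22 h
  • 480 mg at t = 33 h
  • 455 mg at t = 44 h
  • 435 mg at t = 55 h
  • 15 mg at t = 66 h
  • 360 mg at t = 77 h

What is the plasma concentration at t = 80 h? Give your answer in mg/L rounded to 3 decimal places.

k = ln 2 / 18 = 0.03851 per h
Dose 1 (80 mg at t=0 h): 80·exp(−0.03851·80) = 3.674 mg/L
Dose 2 (290 mg at t=11 h): 290·exp(−0.03851·69) = 20.345 mg/L
Dose 3 (220 mg at t=22 h): 220·exp(−0.03851·58) = 23.574 mg/L
Dose 4 (480 mg at t=33 h): 480·exp(−0.03851·47) = 78.563 mg/L
Dose 5 (455 mg at t=44 h): 455·exp(−0.03851·36) = 113.750 mg/L
Dose 6 (435 mg at t=55 h): 435·exp(−0.03851·25) = 166.109 mg/L
Dose 7 (15 mg at t=66 h): 15·exp(−0.03851·14) = 8.749 mg/L
Dose 8 (360 mg at t=77 h): 360·exp(−0.03851·3) = 320.724 mg/L
C(80) = 3.674 + 20.345 + 23.574 + 78.563 + 113.750 + 166.109 + 8.749 + 320.724 = 735.487 mg/L

735.487 mg/L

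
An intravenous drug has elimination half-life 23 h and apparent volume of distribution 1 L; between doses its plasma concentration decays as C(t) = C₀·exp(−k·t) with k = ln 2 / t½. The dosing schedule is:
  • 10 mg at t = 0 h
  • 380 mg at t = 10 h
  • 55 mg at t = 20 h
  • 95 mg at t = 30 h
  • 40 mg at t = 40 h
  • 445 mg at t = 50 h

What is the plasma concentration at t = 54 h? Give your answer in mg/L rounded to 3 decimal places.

589.392 mg/L

k = ln 2 / 23 = 0.03014 per h
Dose 1 (10 mg at t=0 h): 10·exp(−0.03014·54) = 1.964 mg/L
Dose 2 (380 mg at t=10 h): 380·exp(−0.03014·44) = 100.902 mg/L
Dose 3 (55 mg at t=20 h): 55·exp(−0.03014·34) = 19.741 mg/L
Dose 4 (95 mg at t=30 h): 95·exp(−0.03014·24) = 46.090 mg/L
Dose 5 (40 mg at t=40 h): 40·exp(−0.03014·14) = 26.232 mg/L
Dose 6 (445 mg at t=50 h): 445·exp(−0.03014·4) = 394.464 mg/L
C(54) = 1.964 + 100.902 + 19.741 + 46.090 + 26.232 + 394.464 = 589.392 mg/L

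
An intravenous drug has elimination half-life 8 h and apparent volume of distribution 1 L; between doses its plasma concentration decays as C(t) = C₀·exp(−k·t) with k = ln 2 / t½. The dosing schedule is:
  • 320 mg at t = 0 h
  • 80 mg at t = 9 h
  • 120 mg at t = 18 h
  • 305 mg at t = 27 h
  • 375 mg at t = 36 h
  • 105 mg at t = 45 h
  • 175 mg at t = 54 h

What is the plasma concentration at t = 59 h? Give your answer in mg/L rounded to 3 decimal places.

k = ln 2 / 8 = 0.08664 per h
Dose 1 (320 mg at t=0 h): 320·exp(−0.08664·59) = 1.928 mg/L
Dose 2 (80 mg at t=9 h): 80·exp(−0.08664·50) = 1.051 mg/L
Dose 3 (120 mg at t=18 h): 120·exp(−0.08664·41) = 3.439 mg/L
Dose 4 (305 mg at t=27 h): 305·exp(−0.08664·32) = 19.062 mg/L
Dose 5 (375 mg at t=36 h): 375·exp(−0.08664·23) = 51.118 mg/L
Dose 6 (105 mg at t=45 h): 105·exp(−0.08664·14) = 31.217 mg/L
Dose 7 (175 mg at t=54 h): 175·exp(−0.08664·5) = 113.473 mg/L
C(59) = 1.928 + 1.051 + 3.439 + 19.062 + 51.118 + 31.217 + 113.473 = 221.288 mg/L

221.288 mg/L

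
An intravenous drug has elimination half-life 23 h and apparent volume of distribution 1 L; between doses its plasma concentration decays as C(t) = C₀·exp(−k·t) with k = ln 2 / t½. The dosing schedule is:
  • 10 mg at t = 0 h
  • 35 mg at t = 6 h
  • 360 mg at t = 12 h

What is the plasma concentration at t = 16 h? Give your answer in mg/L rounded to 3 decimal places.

351.184 mg/L

k = ln 2 / 23 = 0.03014 per h
Dose 1 (10 mg at t=0 h): 10·exp(−0.03014·16) = 6.174 mg/L
Dose 2 (35 mg at t=6 h): 35·exp(−0.03014·10) = 25.893 mg/L
Dose 3 (360 mg at t=12 h): 360·exp(−0.03014·4) = 319.117 mg/L
C(16) = 6.174 + 25.893 + 319.117 = 351.184 mg/L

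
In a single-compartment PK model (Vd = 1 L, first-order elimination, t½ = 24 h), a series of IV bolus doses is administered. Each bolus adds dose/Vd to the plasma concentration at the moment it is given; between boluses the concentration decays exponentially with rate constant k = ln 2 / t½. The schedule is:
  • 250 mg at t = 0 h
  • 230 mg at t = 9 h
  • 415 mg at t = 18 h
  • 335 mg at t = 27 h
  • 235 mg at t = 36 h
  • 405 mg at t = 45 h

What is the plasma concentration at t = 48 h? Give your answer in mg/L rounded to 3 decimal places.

k = ln 2 / 24 = 0.02888 per h
Dose 1 (250 mg at t=0 h): 250·exp(−0.02888·48) = 62.500 mg/L
Dose 2 (230 mg at t=9 h): 230·exp(−0.02888·39) = 74.568 mg/L
Dose 3 (415 mg at t=18 h): 415·exp(−0.02888·30) = 174.486 mg/L
Dose 4 (335 mg at t=27 h): 335·exp(−0.02888·21) = 182.660 mg/L
Dose 5 (235 mg at t=36 h): 235·exp(−0.02888·12) = 166.170 mg/L
Dose 6 (405 mg at t=45 h): 405·exp(−0.02888·3) = 371.387 mg/L
C(48) = 62.500 + 74.568 + 174.486 + 182.660 + 166.170 + 371.387 = 1031.771 mg/L

1031.771 mg/L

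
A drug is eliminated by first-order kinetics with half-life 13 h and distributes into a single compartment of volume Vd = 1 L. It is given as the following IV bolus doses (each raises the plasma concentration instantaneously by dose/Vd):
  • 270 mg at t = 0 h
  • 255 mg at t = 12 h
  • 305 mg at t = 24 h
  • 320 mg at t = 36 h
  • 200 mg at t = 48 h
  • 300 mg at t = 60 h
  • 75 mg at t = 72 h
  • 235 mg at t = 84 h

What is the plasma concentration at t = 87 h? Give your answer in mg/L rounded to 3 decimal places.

369.061 mg/L

k = ln 2 / 13 = 0.05332 per h
Dose 1 (270 mg at t=0 h): 270·exp(−0.05332·87) = 2.611 mg/L
Dose 2 (255 mg at t=12 h): 255·exp(−0.05332·75) = 4.676 mg/L
Dose 3 (305 mg at t=24 h): 305·exp(−0.05332·63) = 10.604 mg/L
Dose 4 (320 mg at t=36 h): 320·exp(−0.05332·51) = 21.095 mg/L
Dose 5 (200 mg at t=48 h): 200·exp(−0.05332·39) = 25.000 mg/L
Dose 6 (300 mg at t=60 h): 300·exp(−0.05332·27) = 71.106 mg/L
Dose 7 (75 mg at t=72 h): 75·exp(−0.05332·15) = 33.707 mg/L
Dose 8 (235 mg at t=84 h): 235·exp(−0.05332·3) = 200.262 mg/L
C(87) = 2.611 + 4.676 + 10.604 + 21.095 + 25.000 + 71.106 + 33.707 + 200.262 = 369.061 mg/L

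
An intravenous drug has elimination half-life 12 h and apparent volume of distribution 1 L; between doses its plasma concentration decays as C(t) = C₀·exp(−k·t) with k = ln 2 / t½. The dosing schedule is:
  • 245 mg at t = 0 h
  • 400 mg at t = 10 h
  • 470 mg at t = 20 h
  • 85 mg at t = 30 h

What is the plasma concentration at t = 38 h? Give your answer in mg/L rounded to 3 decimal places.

326.371 mg/L

k = ln 2 / 12 = 0.05776 per h
Dose 1 (245 mg at t=0 h): 245·exp(−0.05776·38) = 27.284 mg/L
Dose 2 (400 mg at t=10 h): 400·exp(−0.05776·28) = 79.370 mg/L
Dose 3 (470 mg at t=20 h): 470·exp(−0.05776·18) = 166.170 mg/L
Dose 4 (85 mg at t=30 h): 85·exp(−0.05776·8) = 53.547 mg/L
C(38) = 27.284 + 79.370 + 166.170 + 53.547 = 326.371 mg/L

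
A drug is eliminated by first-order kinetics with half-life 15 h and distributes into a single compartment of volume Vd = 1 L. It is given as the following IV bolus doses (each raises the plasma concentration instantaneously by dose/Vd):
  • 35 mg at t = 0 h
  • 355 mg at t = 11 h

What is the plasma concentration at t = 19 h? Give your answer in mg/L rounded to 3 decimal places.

k = ln 2 / 15 = 0.04621 per h
Dose 1 (35 mg at t=0 h): 35·exp(−0.04621·19) = 14.547 mg/L
Dose 2 (355 mg at t=11 h): 355·exp(−0.04621·8) = 245.290 mg/L
C(19) = 14.547 + 245.290 = 259.836 mg/L

259.836 mg/L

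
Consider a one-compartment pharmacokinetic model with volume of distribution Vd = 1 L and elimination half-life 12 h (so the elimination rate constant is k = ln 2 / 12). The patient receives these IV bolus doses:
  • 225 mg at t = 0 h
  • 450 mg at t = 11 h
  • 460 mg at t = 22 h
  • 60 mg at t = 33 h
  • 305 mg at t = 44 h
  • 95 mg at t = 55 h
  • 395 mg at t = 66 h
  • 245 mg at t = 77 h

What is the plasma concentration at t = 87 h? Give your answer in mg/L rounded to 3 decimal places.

k = ln 2 / 12 = 0.05776 per h
Dose 1 (225 mg at t=0 h): 225·exp(−0.05776·87) = 1.478 mg/L
Dose 2 (450 mg at t=11 h): 450·exp(−0.05776·76) = 5.581 mg/L
Dose 3 (460 mg at t=22 h): 460·exp(−0.05776·65) = 10.769 mg/L
Dose 4 (60 mg at t=33 h): 60·exp(−0.05776·54) = 2.652 mg/L
Dose 5 (305 mg at t=44 h): 305·exp(−0.05776·43) = 25.445 mg/L
Dose 6 (95 mg at t=55 h): 95·exp(−0.05776·32) = 14.962 mg/L
Dose 7 (395 mg at t=66 h): 395·exp(−0.05776·21) = 117.434 mg/L
Dose 8 (245 mg at t=77 h): 245·exp(−0.05776·10) = 137.502 mg/L
C(87) = 1.478 + 5.581 + 10.769 + 2.652 + 25.445 + 14.962 + 117.434 + 137.502 = 315.822 mg/L

315.822 mg/L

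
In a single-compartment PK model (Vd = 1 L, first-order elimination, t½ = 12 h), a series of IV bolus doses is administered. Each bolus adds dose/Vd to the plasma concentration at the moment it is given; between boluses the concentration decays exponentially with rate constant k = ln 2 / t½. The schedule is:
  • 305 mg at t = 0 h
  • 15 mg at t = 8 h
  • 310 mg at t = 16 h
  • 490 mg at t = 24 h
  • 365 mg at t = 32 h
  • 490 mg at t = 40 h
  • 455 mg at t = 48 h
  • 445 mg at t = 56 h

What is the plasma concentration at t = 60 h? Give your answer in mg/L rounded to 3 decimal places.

903.399 mg/L

k = ln 2 / 12 = 0.05776 per h
Dose 1 (305 mg at t=0 h): 305·exp(−0.05776·60) = 9.531 mg/L
Dose 2 (15 mg at t=8 h): 15·exp(−0.05776·52) = 0.744 mg/L
Dose 3 (310 mg at t=16 h): 310·exp(−0.05776·44) = 24.411 mg/L
Dose 4 (490 mg at t=24 h): 490·exp(−0.05776·36) = 61.250 mg/L
Dose 5 (365 mg at t=32 h): 365·exp(−0.05776·28) = 72.425 mg/L
Dose 6 (490 mg at t=40 h): 490·exp(−0.05776·20) = 154.340 mg/L
Dose 7 (455 mg at t=48 h): 455·exp(−0.05776·12) = 227.500 mg/L
Dose 8 (445 mg at t=56 h): 445·exp(−0.05776·4) = 353.197 mg/L
C(60) = 9.531 + 0.744 + 24.411 + 61.250 + 72.425 + 154.340 + 227.500 + 353.197 = 903.399 mg/L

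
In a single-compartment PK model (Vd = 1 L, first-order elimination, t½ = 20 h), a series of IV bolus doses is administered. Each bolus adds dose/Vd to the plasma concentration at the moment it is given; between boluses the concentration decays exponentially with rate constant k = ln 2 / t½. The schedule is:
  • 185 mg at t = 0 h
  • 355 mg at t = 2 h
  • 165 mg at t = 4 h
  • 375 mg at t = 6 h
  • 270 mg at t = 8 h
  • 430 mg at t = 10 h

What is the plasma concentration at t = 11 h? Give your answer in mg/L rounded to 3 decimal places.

k = ln 2 / 20 = 0.03466 per h
Dose 1 (185 mg at t=0 h): 185·exp(−0.03466·11) = 126.359 mg/L
Dose 2 (355 mg at t=2 h): 355·exp(−0.03466·9) = 259.875 mg/L
Dose 3 (165 mg at t=4 h): 165·exp(−0.03466·7) = 129.456 mg/L
Dose 4 (375 mg at t=6 h): 375·exp(−0.03466·5) = 315.336 mg/L
Dose 5 (270 mg at t=8 h): 270·exp(−0.03466·3) = 243.338 mg/L
Dose 6 (430 mg at t=10 h): 430·exp(−0.03466·1) = 415.353 mg/L
C(11) = 126.359 + 259.875 + 129.456 + 315.336 + 243.338 + 415.353 = 1489.717 mg/L

1489.717 mg/L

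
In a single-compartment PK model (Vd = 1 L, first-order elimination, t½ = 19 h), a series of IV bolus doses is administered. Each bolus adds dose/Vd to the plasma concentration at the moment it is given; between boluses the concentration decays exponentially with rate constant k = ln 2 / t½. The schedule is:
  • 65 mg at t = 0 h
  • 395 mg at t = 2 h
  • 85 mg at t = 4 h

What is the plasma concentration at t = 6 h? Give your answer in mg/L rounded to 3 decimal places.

472.608 mg/L

k = ln 2 / 19 = 0.03648 per h
Dose 1 (65 mg at t=0 h): 65·exp(−0.03648·6) = 52.222 mg/L
Dose 2 (395 mg at t=2 h): 395·exp(−0.03648·4) = 341.368 mg/L
Dose 3 (85 mg at t=4 h): 85·exp(−0.03648·2) = 79.019 mg/L
C(6) = 52.222 + 341.368 + 79.019 = 472.608 mg/L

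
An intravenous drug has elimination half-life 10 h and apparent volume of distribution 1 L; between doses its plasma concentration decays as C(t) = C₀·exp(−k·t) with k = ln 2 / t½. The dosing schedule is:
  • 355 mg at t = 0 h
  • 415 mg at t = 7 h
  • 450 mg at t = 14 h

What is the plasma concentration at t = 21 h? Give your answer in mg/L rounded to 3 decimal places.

k = ln 2 / 10 = 0.06931 per h
Dose 1 (355 mg at t=0 h): 355·exp(−0.06931·21) = 82.807 mg/L
Dose 2 (415 mg at t=7 h): 415·exp(−0.06931·14) = 157.256 mg/L
Dose 3 (450 mg at t=14 h): 450·exp(−0.06931·7) = 277.007 mg/L
C(21) = 82.807 + 157.256 + 277.007 = 517.070 mg/L

517.070 mg/L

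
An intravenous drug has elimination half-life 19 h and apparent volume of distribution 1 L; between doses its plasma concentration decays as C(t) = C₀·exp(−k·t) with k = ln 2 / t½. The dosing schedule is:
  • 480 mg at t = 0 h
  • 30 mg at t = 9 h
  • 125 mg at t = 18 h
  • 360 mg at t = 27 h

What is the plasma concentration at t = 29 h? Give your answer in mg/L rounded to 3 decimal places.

599.451 mg/L

k = ln 2 / 19 = 0.03648 per h
Dose 1 (480 mg at t=0 h): 480·exp(−0.03648·29) = 166.638 mg/L
Dose 2 (30 mg at t=9 h): 30·exp(−0.03648·20) = 14.463 mg/L
Dose 3 (125 mg at t=18 h): 125·exp(−0.03648·11) = 83.682 mg/L
Dose 4 (360 mg at t=27 h): 360·exp(−0.03648·2) = 334.669 mg/L
C(29) = 166.638 + 14.463 + 83.682 + 334.669 = 599.451 mg/L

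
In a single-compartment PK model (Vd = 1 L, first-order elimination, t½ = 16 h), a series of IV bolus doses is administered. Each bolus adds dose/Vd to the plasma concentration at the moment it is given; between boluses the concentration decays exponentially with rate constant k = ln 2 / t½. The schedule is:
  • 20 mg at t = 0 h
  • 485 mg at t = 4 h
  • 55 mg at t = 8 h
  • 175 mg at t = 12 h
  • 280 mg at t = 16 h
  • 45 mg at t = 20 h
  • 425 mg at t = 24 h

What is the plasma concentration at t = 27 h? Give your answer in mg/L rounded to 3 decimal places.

881.089 mg/L

k = ln 2 / 16 = 0.04332 per h
Dose 1 (20 mg at t=0 h): 20·exp(−0.04332·27) = 6.209 mg/L
Dose 2 (485 mg at t=4 h): 485·exp(−0.04332·23) = 179.065 mg/L
Dose 3 (55 mg at t=8 h): 55·exp(−0.04332·19) = 24.148 mg/L
Dose 4 (175 mg at t=12 h): 175·exp(−0.04332·15) = 91.374 mg/L
Dose 5 (280 mg at t=16 h): 280·exp(−0.04332·11) = 173.860 mg/L
Dose 6 (45 mg at t=20 h): 45·exp(−0.04332·7) = 33.229 mg/L
Dose 7 (425 mg at t=24 h): 425·exp(−0.04332·3) = 373.204 mg/L
C(27) = 6.209 + 179.065 + 24.148 + 91.374 + 173.860 + 33.229 + 373.204 = 881.089 mg/L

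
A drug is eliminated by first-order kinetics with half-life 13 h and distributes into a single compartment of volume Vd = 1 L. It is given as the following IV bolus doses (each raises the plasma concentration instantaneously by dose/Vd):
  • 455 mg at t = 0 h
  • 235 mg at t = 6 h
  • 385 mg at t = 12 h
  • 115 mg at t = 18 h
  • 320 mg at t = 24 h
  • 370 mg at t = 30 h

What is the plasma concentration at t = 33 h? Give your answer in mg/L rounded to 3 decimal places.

824.699 mg/L

k = ln 2 / 13 = 0.05332 per h
Dose 1 (455 mg at t=0 h): 455·exp(−0.05332·33) = 78.317 mg/L
Dose 2 (235 mg at t=6 h): 235·exp(−0.05332·27) = 55.700 mg/L
Dose 3 (385 mg at t=12 h): 385·exp(−0.05332·21) = 125.656 mg/L
Dose 4 (115 mg at t=18 h): 115·exp(−0.05332·15) = 51.684 mg/L
Dose 5 (320 mg at t=24 h): 320·exp(−0.05332·9) = 198.036 mg/L
Dose 6 (370 mg at t=30 h): 370·exp(−0.05332·3) = 315.307 mg/L
C(33) = 78.317 + 55.700 + 125.656 + 51.684 + 198.036 + 315.307 = 824.699 mg/L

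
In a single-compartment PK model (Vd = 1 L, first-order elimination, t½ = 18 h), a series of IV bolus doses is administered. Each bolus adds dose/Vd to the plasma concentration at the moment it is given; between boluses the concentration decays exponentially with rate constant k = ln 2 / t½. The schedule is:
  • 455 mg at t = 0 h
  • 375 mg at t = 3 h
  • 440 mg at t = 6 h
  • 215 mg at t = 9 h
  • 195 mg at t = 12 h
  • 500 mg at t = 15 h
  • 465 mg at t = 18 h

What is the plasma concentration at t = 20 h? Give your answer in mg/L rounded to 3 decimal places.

k = ln 2 / 18 = 0.03851 per h
Dose 1 (455 mg at t=0 h): 455·exp(−0.03851·20) = 210.636 mg/L
Dose 2 (375 mg at t=3 h): 375·exp(−0.03851·17) = 194.861 mg/L
Dose 3 (440 mg at t=6 h): 440·exp(−0.03851·14) = 256.636 mg/L
Dose 4 (215 mg at t=9 h): 215·exp(−0.03851·11) = 140.759 mg/L
Dose 5 (195 mg at t=12 h): 195·exp(−0.03851·8) = 143.299 mg/L
Dose 6 (500 mg at t=15 h): 500·exp(−0.03851·5) = 412.430 mg/L
Dose 7 (465 mg at t=18 h): 465·exp(−0.03851·2) = 430.532 mg/L
C(20) = 210.636 + 194.861 + 256.636 + 140.759 + 143.299 + 412.430 + 430.532 = 1789.154 mg/L

1789.154 mg/L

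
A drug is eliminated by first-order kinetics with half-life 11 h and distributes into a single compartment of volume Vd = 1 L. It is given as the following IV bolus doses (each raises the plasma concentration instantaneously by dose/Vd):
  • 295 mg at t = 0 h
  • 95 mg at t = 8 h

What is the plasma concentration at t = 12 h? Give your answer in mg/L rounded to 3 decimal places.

212.327 mg/L

k = ln 2 / 11 = 0.06301 per h
Dose 1 (295 mg at t=0 h): 295·exp(−0.06301·12) = 138.492 mg/L
Dose 2 (95 mg at t=8 h): 95·exp(−0.06301·4) = 73.834 mg/L
C(12) = 138.492 + 73.834 = 212.327 mg/L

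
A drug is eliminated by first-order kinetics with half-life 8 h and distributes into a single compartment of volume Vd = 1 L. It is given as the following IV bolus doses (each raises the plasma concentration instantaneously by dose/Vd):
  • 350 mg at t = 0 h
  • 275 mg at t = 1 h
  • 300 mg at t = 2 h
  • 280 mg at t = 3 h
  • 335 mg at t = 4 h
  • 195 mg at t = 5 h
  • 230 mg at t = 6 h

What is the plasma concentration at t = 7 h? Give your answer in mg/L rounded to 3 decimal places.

1380.077 mg/L

k = ln 2 / 8 = 0.08664 per h
Dose 1 (350 mg at t=0 h): 350·exp(−0.08664·7) = 190.839 mg/L
Dose 2 (275 mg at t=1 h): 275·exp(−0.08664·6) = 163.516 mg/L
Dose 3 (300 mg at t=2 h): 300·exp(−0.08664·5) = 194.526 mg/L
Dose 4 (280 mg at t=3 h): 280·exp(−0.08664·4) = 197.990 mg/L
Dose 5 (335 mg at t=4 h): 335·exp(−0.08664·3) = 258.320 mg/L
Dose 6 (195 mg at t=5 h): 195·exp(−0.08664·2) = 163.975 mg/L
Dose 7 (230 mg at t=6 h): 230·exp(−0.08664·1) = 210.911 mg/L
C(7) = 190.839 + 163.516 + 194.526 + 197.990 + 258.320 + 163.975 + 210.911 = 1380.077 mg/L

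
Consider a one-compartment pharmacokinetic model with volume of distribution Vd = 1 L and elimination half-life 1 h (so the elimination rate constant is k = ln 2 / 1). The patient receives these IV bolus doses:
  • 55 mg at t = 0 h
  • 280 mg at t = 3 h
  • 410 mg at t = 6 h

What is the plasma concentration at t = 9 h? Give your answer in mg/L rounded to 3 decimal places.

k = ln 2 / 1 = 0.69315 per h
Dose 1 (55 mg at t=0 h): 55·exp(−0.69315·9) = 0.107 mg/L
Dose 2 (280 mg at t=3 h): 280·exp(−0.69315·6) = 4.375 mg/L
Dose 3 (410 mg at t=6 h): 410·exp(−0.69315·3) = 51.250 mg/L
C(9) = 0.107 + 4.375 + 51.250 = 55.732 mg/L

55.732 mg/L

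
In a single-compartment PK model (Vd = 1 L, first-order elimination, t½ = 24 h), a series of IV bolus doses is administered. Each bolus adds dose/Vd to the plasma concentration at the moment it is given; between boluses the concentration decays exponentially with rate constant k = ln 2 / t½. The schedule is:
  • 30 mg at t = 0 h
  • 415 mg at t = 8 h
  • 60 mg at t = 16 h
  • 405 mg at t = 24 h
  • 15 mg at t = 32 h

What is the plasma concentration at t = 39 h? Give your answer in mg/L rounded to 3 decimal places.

k = ln 2 / 24 = 0.02888 per h
Dose 1 (30 mg at t=0 h): 30·exp(−0.02888·39) = 9.726 mg/L
Dose 2 (415 mg at t=8 h): 415·exp(−0.02888·31) = 169.519 mg/L
Dose 3 (60 mg at t=16 h): 60·exp(−0.02888·23) = 30.879 mg/L
Dose 4 (405 mg at t=24 h): 405·exp(−0.02888·15) = 262.610 mg/L
Dose 5 (15 mg at t=32 h): 15·exp(−0.02888·7) = 12.254 mg/L
C(39) = 9.726 + 169.519 + 30.879 + 262.610 + 12.254 = 484.988 mg/L

484.988 mg/L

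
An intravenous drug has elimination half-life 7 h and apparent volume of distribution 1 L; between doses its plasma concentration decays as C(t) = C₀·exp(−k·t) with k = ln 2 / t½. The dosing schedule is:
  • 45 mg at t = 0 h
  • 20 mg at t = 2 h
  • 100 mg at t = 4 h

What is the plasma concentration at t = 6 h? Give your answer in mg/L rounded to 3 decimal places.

120.335 mg/L

k = ln 2 / 7 = 0.09902 per h
Dose 1 (45 mg at t=0 h): 45·exp(−0.09902·6) = 24.842 mg/L
Dose 2 (20 mg at t=2 h): 20·exp(−0.09902·4) = 13.459 mg/L
Dose 3 (100 mg at t=4 h): 100·exp(−0.09902·2) = 82.034 mg/L
C(6) = 24.842 + 13.459 + 82.034 = 120.335 mg/L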